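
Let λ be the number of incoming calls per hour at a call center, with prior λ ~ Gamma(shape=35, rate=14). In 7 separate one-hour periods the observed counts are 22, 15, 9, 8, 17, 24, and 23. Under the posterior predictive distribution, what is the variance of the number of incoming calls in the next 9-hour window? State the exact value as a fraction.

4590/49

Total count: 22 + 15 + 9 + 8 + 17 + 24 + 23 = 118.
Total exposure: 7 hours.
Gamma(α, β) with Poisson data over total exposure Σt gives posterior Gamma(α+Σx, β+Σt) = Gamma(153, 21).
The posterior predictive for a window of length T is Negative Binomial with variance T·α'·(β'+T)/β'² = 9·153·30/441 = 4590/49.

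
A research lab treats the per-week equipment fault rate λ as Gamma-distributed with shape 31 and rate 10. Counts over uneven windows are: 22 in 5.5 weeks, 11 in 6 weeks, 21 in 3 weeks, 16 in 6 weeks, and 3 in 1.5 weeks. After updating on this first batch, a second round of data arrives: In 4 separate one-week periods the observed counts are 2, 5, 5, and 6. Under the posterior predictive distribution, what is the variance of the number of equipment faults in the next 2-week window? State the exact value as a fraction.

1159/162

Total count: 22 + 11 + 21 + 16 + 3 = 73.
Total exposure: 5.5 + 6 + 3 + 6 + 1.5 = 22 weeks.
After the first batch: Gamma(31 + 73, 10 + 22) = Gamma(104, 32).
Total count: 2 + 5 + 5 + 6 = 18.
Total exposure: 4 weeks.
After the second batch: Gamma(104 + 18, 32 + 4) = Gamma(122, 36).
The posterior predictive for a window of length T is Negative Binomial with variance T·α'·(β'+T)/β'² = 2·122·38/1296 = 1159/162.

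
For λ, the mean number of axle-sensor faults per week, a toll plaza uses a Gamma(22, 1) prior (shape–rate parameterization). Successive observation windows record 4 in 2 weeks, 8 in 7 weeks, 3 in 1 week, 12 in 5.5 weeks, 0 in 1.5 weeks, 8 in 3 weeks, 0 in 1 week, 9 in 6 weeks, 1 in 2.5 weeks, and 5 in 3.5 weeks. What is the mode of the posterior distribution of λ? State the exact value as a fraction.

71/34

Total count: 4 + 8 + 3 + 12 + 0 + 8 + 0 + 9 + 1 + 5 = 50.
Total exposure: 2 + 7 + 1 + 5.5 + 1.5 + 3 + 1 + 6 + 2.5 + 3.5 = 33 weeks.
Gamma(α, β) with Poisson data over total exposure Σt gives posterior Gamma(α+Σx, β+Σt) = Gamma(72, 34).
Posterior mode = (α'−1)/β' = 71/34.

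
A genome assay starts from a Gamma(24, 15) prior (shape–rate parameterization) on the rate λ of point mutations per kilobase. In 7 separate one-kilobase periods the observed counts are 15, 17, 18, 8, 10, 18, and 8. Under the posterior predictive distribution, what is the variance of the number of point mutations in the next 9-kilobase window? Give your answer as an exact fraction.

16461/242

Total count: 15 + 17 + 18 + 8 + 10 + 18 + 8 = 94.
Total exposure: 7 kilobases.
Conjugate update: add total count to the shape and total exposure to the rate, giving Gamma(118, 22).
The posterior predictive for a window of length T is Negative Binomial with variance T·α'·(β'+T)/β'² = 9·118·31/484 = 16461/242.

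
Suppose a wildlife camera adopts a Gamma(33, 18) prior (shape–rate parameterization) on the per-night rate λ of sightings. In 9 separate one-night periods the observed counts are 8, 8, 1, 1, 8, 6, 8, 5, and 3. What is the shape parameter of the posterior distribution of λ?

Total count: 8 + 8 + 1 + 1 + 8 + 6 + 8 + 5 + 3 = 48.
Total exposure: 9 nights.
The Gamma prior is conjugate for the Poisson rate, so λ | data ~ Gamma(33+48, 18+9) = Gamma(81, 27).

81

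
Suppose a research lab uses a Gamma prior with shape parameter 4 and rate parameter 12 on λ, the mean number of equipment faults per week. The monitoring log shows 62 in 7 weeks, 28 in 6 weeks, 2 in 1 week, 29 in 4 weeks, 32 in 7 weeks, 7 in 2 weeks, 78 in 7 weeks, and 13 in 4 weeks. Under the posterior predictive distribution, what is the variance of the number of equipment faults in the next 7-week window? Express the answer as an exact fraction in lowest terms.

20349/500

Total count: 62 + 28 + 2 + 29 + 32 + 7 + 78 + 13 = 251.
Total exposure: 7 + 6 + 1 + 4 + 7 + 2 + 7 + 4 = 38 weeks.
Conjugate update: add total count to the shape and total exposure to the rate, giving Gamma(255, 50).
The posterior predictive for a window of length T is Negative Binomial with variance T·α'·(β'+T)/β'² = 7·255·57/2500 = 20349/500.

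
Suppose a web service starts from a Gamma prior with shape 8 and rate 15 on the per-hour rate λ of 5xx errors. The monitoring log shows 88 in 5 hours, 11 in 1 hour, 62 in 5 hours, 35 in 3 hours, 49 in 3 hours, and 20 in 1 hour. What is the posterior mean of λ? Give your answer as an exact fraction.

91/11

Total count: 88 + 11 + 62 + 35 + 49 + 20 = 265.
Total exposure: 5 + 1 + 5 + 3 + 3 + 1 = 18 hours.
By Gamma–Poisson conjugacy, the posterior is Gamma(α + Σx, β + Σt) = Gamma(8 + 265, 15 + 18) = Gamma(273, 33).
Posterior mean = α'/β' = 273/33 = 91/11.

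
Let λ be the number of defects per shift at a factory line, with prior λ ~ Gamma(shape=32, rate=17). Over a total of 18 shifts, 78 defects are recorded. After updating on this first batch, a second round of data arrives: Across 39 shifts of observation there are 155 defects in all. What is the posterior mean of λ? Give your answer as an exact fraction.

Total count 78 over total exposure 18 shifts.
After the first batch: Gamma(32 + 78, 17 + 18) = Gamma(110, 35).
Total count 155 over total exposure 39 shifts.
After the second batch: Gamma(110 + 155, 35 + 39) = Gamma(265, 74).
Posterior mean = α'/β' = 265/74.

265/74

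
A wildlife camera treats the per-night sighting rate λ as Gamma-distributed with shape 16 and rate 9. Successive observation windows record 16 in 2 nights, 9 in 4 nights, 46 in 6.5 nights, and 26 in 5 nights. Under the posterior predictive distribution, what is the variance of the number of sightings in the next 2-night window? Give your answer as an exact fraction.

Total count: 16 + 9 + 46 + 26 = 97.
Total exposure: 2 + 4 + 6.5 + 5 = 17.5 nights.
Conjugate update: add total count to the shape and total exposure to the rate, giving Gamma(113, 53/2).
The posterior predictive for a window of length T is Negative Binomial with variance T·α'·(β'+T)/β'² = 2·113·(57/2)/(2809/4) = 25764/2809.

25764/2809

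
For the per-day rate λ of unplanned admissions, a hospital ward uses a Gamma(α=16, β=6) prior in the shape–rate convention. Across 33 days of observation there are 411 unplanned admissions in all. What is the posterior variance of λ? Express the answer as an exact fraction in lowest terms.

427/1521

Total count 411 over total exposure 33 days.
The Gamma prior is conjugate for the Poisson rate, so λ | data ~ Gamma(16+411, 6+33) = Gamma(427, 39).
Posterior variance = α'/β'² = 427/1521.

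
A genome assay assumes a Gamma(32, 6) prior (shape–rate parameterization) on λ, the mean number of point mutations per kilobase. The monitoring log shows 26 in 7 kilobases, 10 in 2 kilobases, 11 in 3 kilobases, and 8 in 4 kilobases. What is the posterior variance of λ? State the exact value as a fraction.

Total count: 26 + 10 + 11 + 8 = 55.
Total exposure: 7 + 2 + 3 + 4 = 16 kilobases.
Conjugate update: add total count to the shape and total exposure to the rate, giving Gamma(87, 22).
Posterior variance = α'/β'² = 87/484.

87/484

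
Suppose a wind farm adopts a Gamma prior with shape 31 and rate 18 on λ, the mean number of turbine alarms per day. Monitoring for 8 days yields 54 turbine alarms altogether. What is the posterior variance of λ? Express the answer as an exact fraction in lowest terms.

Total count 54 over total exposure 8 days.
Gamma(α, β) with Poisson data over total exposure Σt gives posterior Gamma(α+Σx, β+Σt) = Gamma(85, 26).
Posterior variance = α'/β'² = 85/676.

85/676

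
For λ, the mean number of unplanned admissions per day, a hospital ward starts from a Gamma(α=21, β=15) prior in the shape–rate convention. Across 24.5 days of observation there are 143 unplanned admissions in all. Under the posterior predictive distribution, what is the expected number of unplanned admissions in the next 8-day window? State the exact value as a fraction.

2624/79

Total count 143 over total exposure 24.5 days.
Gamma(α, β) with Poisson data over total exposure Σt gives posterior Gamma(α+Σx, β+Σt) = Gamma(164, 79/2).
Predictive mean over an 8-day window = T·E[λ|data] = 8·164/(79/2) = 2624/79.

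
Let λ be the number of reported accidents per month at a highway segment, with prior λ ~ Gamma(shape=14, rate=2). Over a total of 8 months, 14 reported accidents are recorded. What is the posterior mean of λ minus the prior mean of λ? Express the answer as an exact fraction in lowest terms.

Total count 14 over total exposure 8 months.
The Gamma prior is conjugate for the Poisson rate, so λ | data ~ Gamma(14+14, 2+8) = Gamma(28, 10).
Posterior mean = 28/10 = 14/5; prior mean = 14/2 = 7. Difference = 14/5 − 7 = -21/5.

-21/5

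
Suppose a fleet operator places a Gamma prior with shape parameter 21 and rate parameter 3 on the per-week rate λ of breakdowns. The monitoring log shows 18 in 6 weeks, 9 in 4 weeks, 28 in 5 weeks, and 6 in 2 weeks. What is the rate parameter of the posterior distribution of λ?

20

Total count: 18 + 9 + 28 + 6 = 61.
Total exposure: 6 + 4 + 5 + 2 = 17 weeks.
Posterior: α' = 21 + 61 = 82, β' = 3 + 17 = 20.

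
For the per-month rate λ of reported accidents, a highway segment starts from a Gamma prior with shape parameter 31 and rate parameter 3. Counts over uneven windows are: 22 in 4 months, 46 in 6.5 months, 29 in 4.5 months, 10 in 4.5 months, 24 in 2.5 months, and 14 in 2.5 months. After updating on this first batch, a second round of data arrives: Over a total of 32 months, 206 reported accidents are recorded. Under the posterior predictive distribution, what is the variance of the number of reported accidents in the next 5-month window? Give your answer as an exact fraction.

492780/14161

Total count: 22 + 46 + 29 + 10 + 24 + 14 = 145.
Total exposure: 4 + 6.5 + 4.5 + 4.5 + 2.5 + 2.5 = 24.5 months.
After the first batch: Gamma(31 + 145, 3 + 24.5) = Gamma(176, 55/2).
Total count 206 over total exposure 32 months.
After the second batch: Gamma(176 + 206, 55/2 + 32) = Gamma(382, 119/2).
The posterior predictive for a window of length T is Negative Binomial with variance T·α'·(β'+T)/β'² = 5·382·(129/2)/(14161/4) = 492780/14161.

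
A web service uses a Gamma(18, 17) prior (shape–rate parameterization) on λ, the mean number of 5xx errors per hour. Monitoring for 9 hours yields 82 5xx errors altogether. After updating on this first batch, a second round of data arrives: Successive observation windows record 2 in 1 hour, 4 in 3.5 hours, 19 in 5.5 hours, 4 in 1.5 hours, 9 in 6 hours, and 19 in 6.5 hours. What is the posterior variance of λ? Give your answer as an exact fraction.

Total count 82 over total exposure 9 hours.
After the first batch: Gamma(18 + 82, 17 + 9) = Gamma(100, 26).
Total count: 2 + 4 + 19 + 4 + 9 + 19 = 57.
Total exposure: 1 + 3.5 + 5.5 + 1.5 + 6 + 6.5 = 24 hours.
After the second batch: Gamma(100 + 57, 26 + 24) = Gamma(157, 50).
Posterior variance = α'/β'² = 157/2500.

157/2500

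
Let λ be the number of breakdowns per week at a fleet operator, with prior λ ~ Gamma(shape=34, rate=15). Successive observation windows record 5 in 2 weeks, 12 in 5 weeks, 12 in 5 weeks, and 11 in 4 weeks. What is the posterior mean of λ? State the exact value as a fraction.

74/31

Total count: 5 + 12 + 12 + 11 = 40.
Total exposure: 2 + 5 + 5 + 4 = 16 weeks.
By Gamma–Poisson conjugacy, the posterior is Gamma(α + Σx, β + Σt) = Gamma(34 + 40, 15 + 16) = Gamma(74, 31).
Posterior mean = α'/β' = 74/31.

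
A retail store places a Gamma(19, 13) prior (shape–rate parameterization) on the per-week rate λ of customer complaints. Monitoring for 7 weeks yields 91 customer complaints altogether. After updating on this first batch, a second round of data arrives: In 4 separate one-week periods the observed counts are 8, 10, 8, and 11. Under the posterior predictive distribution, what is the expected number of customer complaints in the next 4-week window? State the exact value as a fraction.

Total count 91 over total exposure 7 weeks.
After the first batch: Gamma(19 + 91, 13 + 7) = Gamma(110, 20).
Total count: 8 + 10 + 8 + 11 = 37.
Total exposure: 4 weeks.
After the second batch: Gamma(110 + 37, 20 + 4) = Gamma(147, 24).
Predictive mean over a 4-week window = T·E[λ|data] = 4·147/24 = 49/2.

49/2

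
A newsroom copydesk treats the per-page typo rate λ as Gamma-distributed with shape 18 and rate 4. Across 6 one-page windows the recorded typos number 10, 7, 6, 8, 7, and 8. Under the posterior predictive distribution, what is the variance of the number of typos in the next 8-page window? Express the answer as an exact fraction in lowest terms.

2304/25

Total count: 10 + 7 + 6 + 8 + 7 + 8 = 46.
Total exposure: 6 pages.
The Gamma prior is conjugate for the Poisson rate, so λ | data ~ Gamma(18+46, 4+6) = Gamma(64, 10).
The posterior predictive for a window of length T is Negative Binomial with variance T·α'·(β'+T)/β'² = 8·64·18/100 = 2304/25.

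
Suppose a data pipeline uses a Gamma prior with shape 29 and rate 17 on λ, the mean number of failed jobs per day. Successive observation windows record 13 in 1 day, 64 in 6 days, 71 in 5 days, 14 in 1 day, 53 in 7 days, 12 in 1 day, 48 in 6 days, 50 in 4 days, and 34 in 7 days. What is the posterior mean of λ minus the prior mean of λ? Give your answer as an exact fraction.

Total count: 13 + 64 + 71 + 14 + 53 + 12 + 48 + 50 + 34 = 359.
Total exposure: 1 + 6 + 5 + 1 + 7 + 1 + 6 + 4 + 7 = 38 days.
The Gamma prior is conjugate for the Poisson rate, so λ | data ~ Gamma(29+359, 17+38) = Gamma(388, 55).
Posterior mean = 388/55 = 388/55; prior mean = 29/17 = 29/17. Difference = 388/55 − 29/17 = 5001/935.

5001/935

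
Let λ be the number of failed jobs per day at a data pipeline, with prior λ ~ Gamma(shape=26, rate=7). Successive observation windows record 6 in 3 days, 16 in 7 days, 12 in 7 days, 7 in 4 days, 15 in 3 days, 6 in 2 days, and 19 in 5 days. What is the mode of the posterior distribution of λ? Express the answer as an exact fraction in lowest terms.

Total count: 6 + 16 + 12 + 7 + 15 + 6 + 19 = 81.
Total exposure: 3 + 7 + 7 + 4 + 3 + 2 + 5 = 31 days.
The Gamma prior is conjugate for the Poisson rate, so λ | data ~ Gamma(26+81, 7+31) = Gamma(107, 38).
Posterior mode = (α'−1)/β' = 106/38 = 53/19.

53/19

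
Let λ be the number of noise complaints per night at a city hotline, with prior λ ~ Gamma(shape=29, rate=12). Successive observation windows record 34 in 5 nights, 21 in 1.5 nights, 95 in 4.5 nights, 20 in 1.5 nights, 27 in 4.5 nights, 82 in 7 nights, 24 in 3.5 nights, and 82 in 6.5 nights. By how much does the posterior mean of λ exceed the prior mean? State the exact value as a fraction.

79/12

Total count: 34 + 21 + 95 + 20 + 27 + 82 + 24 + 82 = 385.
Total exposure: 5 + 1.5 + 4.5 + 1.5 + 4.5 + 7 + 3.5 + 6.5 = 34 nights.
Gamma(α, β) with Poisson data over total exposure Σt gives posterior Gamma(α+Σx, β+Σt) = Gamma(414, 46).
Posterior mean = 414/46 = 9; prior mean = 29/12 = 29/12. Difference = 9 − 29/12 = 79/12.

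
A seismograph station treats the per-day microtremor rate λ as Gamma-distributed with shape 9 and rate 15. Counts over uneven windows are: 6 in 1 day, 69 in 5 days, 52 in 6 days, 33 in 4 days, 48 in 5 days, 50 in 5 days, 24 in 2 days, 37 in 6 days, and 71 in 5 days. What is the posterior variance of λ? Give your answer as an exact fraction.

133/972

Total count: 6 + 69 + 52 + 33 + 48 + 50 + 24 + 37 + 71 = 390.
Total exposure: 1 + 5 + 6 + 4 + 5 + 5 + 2 + 6 + 5 = 39 days.
Gamma(α, β) with Poisson data over total exposure Σt gives posterior Gamma(α+Σx, β+Σt) = Gamma(399, 54).
Posterior variance = α'/β'² = 399/2916 = 133/972.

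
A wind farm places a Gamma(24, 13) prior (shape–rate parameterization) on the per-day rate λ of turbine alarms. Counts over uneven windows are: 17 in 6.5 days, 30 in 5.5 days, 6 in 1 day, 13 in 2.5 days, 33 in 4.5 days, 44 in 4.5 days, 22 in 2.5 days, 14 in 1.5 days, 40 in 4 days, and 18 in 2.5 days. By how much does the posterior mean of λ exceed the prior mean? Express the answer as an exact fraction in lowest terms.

747/208

Total count: 17 + 30 + 6 + 13 + 33 + 44 + 22 + 14 + 40 + 18 = 237.
Total exposure: 6.5 + 5.5 + 1 + 2.5 + 4.5 + 4.5 + 2.5 + 1.5 + 4 + 2.5 = 35 days.
The Gamma prior is conjugate for the Poisson rate, so λ | data ~ Gamma(24+237, 13+35) = Gamma(261, 48).
Posterior mean = 261/48 = 87/16; prior mean = 24/13 = 24/13. Difference = 87/16 − 24/13 = 747/208.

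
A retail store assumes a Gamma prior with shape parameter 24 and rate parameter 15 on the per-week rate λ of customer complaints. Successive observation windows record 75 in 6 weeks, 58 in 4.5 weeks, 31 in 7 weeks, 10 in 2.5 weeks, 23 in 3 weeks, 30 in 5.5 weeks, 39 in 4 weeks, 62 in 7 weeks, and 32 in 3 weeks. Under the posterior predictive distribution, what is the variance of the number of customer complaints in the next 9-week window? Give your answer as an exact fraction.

919296/13225

Total count: 75 + 58 + 31 + 10 + 23 + 30 + 39 + 62 + 32 = 360.
Total exposure: 6 + 4.5 + 7 + 2.5 + 3 + 5.5 + 4 + 7 + 3 = 42.5 weeks.
Conjugate update: add total count to the shape and total exposure to the rate, giving Gamma(384, 115/2).
The posterior predictive for a window of length T is Negative Binomial with variance T·α'·(β'+T)/β'² = 9·384·(133/2)/(13225/4) = 919296/13225.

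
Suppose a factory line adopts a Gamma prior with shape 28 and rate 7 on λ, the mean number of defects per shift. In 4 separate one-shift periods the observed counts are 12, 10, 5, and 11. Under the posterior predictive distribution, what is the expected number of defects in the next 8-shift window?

Total count: 12 + 10 + 5 + 11 = 38.
Total exposure: 4 shifts.
The Gamma prior is conjugate for the Poisson rate, so λ | data ~ Gamma(28+38, 7+4) = Gamma(66, 11).
Predictive mean over an 8-shift window = T·E[λ|data] = 8·66/11 = 48.

48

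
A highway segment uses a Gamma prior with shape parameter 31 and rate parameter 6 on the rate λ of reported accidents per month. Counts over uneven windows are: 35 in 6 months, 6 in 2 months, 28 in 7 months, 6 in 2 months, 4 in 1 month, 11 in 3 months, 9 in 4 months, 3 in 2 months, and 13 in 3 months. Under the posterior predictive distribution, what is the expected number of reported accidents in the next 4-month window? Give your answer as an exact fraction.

Total count: 35 + 6 + 28 + 6 + 4 + 11 + 9 + 3 + 13 = 115.
Total exposure: 6 + 2 + 7 + 2 + 1 + 3 + 4 + 2 + 3 = 30 months.
Gamma(α, β) with Poisson data over total exposure Σt gives posterior Gamma(α+Σx, β+Σt) = Gamma(146, 36).
Predictive mean over a 4-month window = T·E[λ|data] = 4·146/36 = 146/9.

146/9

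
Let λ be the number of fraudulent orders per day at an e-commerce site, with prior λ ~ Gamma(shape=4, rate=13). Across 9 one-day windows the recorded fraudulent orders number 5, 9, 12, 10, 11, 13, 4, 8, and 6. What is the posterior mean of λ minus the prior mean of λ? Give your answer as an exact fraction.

Total count: 5 + 9 + 12 + 10 + 11 + 13 + 4 + 8 + 6 = 78.
Total exposure: 9 days.
Conjugate update: add total count to the shape and total exposure to the rate, giving Gamma(82, 22).
Posterior mean = 82/22 = 41/11; prior mean = 4/13 = 4/13. Difference = 41/11 − 4/13 = 489/143.

489/143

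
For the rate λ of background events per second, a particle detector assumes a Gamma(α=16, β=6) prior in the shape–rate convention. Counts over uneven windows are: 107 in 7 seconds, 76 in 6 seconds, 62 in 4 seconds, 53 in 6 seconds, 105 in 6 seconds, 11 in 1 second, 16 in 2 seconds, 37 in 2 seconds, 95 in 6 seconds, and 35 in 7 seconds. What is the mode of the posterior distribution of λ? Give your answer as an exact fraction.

Total count: 107 + 76 + 62 + 53 + 105 + 11 + 16 + 37 + 95 + 35 = 597.
Total exposure: 7 + 6 + 4 + 6 + 6 + 1 + 2 + 2 + 6 + 7 = 47 seconds.
The Gamma prior is conjugate for the Poisson rate, so λ | data ~ Gamma(16+597, 6+47) = Gamma(613, 53).
Posterior mode = (α'−1)/β' = 612/53.

612/53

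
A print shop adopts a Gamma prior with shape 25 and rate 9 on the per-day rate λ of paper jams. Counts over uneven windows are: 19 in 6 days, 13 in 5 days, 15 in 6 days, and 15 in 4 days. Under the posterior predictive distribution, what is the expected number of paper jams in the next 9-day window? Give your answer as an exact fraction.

261/10

Total count: 19 + 13 + 15 + 15 = 62.
Total exposure: 6 + 5 + 6 + 4 = 21 days.
Gamma(α, β) with Poisson data over total exposure Σt gives posterior Gamma(α+Σx, β+Σt) = Gamma(87, 30).
Predictive mean over a 9-day window = T·E[λ|data] = 9·87/30 = 261/10.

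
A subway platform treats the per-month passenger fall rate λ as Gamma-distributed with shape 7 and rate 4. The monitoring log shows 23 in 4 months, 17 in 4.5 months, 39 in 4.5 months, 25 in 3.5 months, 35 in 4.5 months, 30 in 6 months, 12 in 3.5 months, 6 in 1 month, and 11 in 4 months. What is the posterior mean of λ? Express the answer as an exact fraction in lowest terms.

Total count: 23 + 17 + 39 + 25 + 35 + 30 + 12 + 6 + 11 = 198.
Total exposure: 4 + 4.5 + 4.5 + 3.5 + 4.5 + 6 + 3.5 + 1 + 4 = 35.5 months.
Posterior: α' = 7 + 198 = 205, β' = 4 + 35.5 = 79/2.
Posterior mean = α'/β' = 205/(79/2) = 410/79.

410/79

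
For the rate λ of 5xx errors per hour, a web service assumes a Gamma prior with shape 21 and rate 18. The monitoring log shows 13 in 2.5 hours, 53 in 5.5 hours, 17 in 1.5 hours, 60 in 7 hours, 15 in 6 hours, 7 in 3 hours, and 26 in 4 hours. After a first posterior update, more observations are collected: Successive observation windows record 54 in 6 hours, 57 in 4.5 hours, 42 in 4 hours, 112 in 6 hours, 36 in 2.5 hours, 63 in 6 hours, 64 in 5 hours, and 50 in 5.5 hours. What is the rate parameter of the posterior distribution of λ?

Total count: 13 + 53 + 17 + 60 + 15 + 7 + 26 = 191.
Total exposure: 2.5 + 5.5 + 1.5 + 7 + 6 + 3 + 4 = 29.5 hours.
After the first batch: Gamma(21 + 191, 18 + 29.5) = Gamma(212, 95/2).
Total count: 54 + 57 + 42 + 112 + 36 + 63 + 64 + 50 = 478.
Total exposure: 6 + 4.5 + 4 + 6 + 2.5 + 6 + 5 + 5.5 = 39.5 hours.
After the second batch: Gamma(212 + 478, 95/2 + 39.5) = Gamma(690, 87).

87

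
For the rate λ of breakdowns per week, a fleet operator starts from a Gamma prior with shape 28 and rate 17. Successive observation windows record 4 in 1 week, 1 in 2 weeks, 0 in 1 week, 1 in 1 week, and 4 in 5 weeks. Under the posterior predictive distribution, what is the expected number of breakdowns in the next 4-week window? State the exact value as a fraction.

Total count: 4 + 1 + 0 + 1 + 4 = 10.
Total exposure: 1 + 2 + 1 + 1 + 5 = 10 weeks.
Conjugate update: add total count to the shape and total exposure to the rate, giving Gamma(38, 27).
Predictive mean over a 4-week window = T·E[λ|data] = 4·38/27 = 152/27.

152/27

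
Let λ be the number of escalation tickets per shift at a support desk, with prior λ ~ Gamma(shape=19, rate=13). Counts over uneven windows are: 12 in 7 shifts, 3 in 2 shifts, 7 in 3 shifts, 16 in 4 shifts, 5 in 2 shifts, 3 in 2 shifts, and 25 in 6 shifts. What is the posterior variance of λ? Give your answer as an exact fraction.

10/169

Total count: 12 + 3 + 7 + 16 + 5 + 3 + 25 = 71.
Total exposure: 7 + 2 + 3 + 4 + 2 + 2 + 6 = 26 shifts.
The Gamma prior is conjugate for the Poisson rate, so λ | data ~ Gamma(19+71, 13+26) = Gamma(90, 39).
Posterior variance = α'/β'² = 90/1521 = 10/169.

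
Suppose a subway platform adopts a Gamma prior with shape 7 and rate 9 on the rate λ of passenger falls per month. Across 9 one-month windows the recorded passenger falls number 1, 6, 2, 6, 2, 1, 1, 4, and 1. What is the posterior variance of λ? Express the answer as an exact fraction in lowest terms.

Total count: 1 + 6 + 2 + 6 + 2 + 1 + 1 + 4 + 1 = 24.
Total exposure: 9 months.
Posterior: α' = 7 + 24 = 31, β' = 9 + 9 = 18.
Posterior variance = α'/β'² = 31/324.

31/324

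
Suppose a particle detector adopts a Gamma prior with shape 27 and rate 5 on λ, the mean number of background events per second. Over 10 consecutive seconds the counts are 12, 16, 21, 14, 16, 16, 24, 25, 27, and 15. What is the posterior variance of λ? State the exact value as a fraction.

Total count: 12 + 16 + 21 + 14 + 16 + 16 + 24 + 25 + 27 + 15 = 186.
Total exposure: 10 seconds.
Conjugate update: add total count to the shape and total exposure to the rate, giving Gamma(213, 15).
Posterior variance = α'/β'² = 213/225 = 71/75.

71/75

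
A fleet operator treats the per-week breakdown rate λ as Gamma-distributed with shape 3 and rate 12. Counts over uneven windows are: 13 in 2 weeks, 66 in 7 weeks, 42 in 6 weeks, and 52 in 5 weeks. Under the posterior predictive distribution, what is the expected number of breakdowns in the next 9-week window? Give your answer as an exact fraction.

99/2

Total count: 13 + 66 + 42 + 52 = 173.
Total exposure: 2 + 7 + 6 + 5 = 20 weeks.
Gamma(α, β) with Poisson data over total exposure Σt gives posterior Gamma(α+Σx, β+Σt) = Gamma(176, 32).
Predictive mean over a 9-week window = T·E[λ|data] = 9·176/32 = 99/2.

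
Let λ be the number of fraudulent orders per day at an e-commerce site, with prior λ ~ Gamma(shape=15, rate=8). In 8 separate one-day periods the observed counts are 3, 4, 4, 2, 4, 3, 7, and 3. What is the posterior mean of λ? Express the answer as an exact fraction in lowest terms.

45/16

Total count: 3 + 4 + 4 + 2 + 4 + 3 + 7 + 3 = 30.
Total exposure: 8 days.
By Gamma–Poisson conjugacy, the posterior is Gamma(α + Σx, β + Σt) = Gamma(15 + 30, 8 + 8) = Gamma(45, 16).
Posterior mean = α'/β' = 45/16.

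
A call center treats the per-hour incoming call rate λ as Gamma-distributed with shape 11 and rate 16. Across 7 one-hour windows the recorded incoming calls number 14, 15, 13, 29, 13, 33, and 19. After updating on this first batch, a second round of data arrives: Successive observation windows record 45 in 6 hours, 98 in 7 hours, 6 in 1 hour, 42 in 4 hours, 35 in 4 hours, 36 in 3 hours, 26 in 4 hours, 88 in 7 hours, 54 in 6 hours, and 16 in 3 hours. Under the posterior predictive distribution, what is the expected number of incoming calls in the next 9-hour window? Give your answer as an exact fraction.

Total count: 14 + 15 + 13 + 29 + 13 + 33 + 19 = 136.
Total exposure: 7 hours.
After the first batch: Gamma(11 + 136, 16 + 7) = Gamma(147, 23).
Total count: 45 + 98 + 6 + 42 + 35 + 36 + 26 + 88 + 54 + 16 = 446.
Total exposure: 6 + 7 + 1 + 4 + 4 + 3 + 4 + 7 + 6 + 3 = 45 hours.
After the second batch: Gamma(147 + 446, 23 + 45) = Gamma(593, 68).
Predictive mean over a 9-hour window = T·E[λ|data] = 9·593/68 = 5337/68.

5337/68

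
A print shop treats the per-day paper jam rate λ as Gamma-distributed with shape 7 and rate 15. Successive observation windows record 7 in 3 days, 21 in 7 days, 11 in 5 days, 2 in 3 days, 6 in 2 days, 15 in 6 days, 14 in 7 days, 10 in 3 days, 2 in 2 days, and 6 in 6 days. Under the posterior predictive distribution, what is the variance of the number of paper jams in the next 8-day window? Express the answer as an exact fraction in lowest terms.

Total count: 7 + 21 + 11 + 2 + 6 + 15 + 14 + 10 + 2 + 6 = 94.
Total exposure: 3 + 7 + 5 + 3 + 2 + 6 + 7 + 3 + 2 + 6 = 44 days.
Conjugate update: add total count to the shape and total exposure to the rate, giving Gamma(101, 59).
The posterior predictive for a window of length T is Negative Binomial with variance T·α'·(β'+T)/β'² = 8·101·67/3481 = 54136/3481.

54136/3481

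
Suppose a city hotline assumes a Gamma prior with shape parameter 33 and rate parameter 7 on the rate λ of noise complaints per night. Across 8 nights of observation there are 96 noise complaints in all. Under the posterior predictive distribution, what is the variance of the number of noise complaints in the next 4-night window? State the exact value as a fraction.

3268/75

Total count 96 over total exposure 8 nights.
By Gamma–Poisson conjugacy, the posterior is Gamma(α + Σx, β + Σt) = Gamma(33 + 96, 7 + 8) = Gamma(129, 15).
The posterior predictive for a window of length T is Negative Binomial with variance T·α'·(β'+T)/β'² = 4·129·19/225 = 3268/75.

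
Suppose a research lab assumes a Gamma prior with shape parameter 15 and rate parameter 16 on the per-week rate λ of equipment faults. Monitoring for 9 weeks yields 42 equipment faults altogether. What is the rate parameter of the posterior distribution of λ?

Total count 42 over total exposure 9 weeks.
Gamma(α, β) with Poisson data over total exposure Σt gives posterior Gamma(α+Σx, β+Σt) = Gamma(57, 25).

25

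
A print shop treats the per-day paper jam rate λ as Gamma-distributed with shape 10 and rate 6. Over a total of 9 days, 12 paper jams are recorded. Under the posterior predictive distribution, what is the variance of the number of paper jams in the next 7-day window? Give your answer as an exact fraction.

Total count 12 over total exposure 9 days.
The Gamma prior is conjugate for the Poisson rate, so λ | data ~ Gamma(10+12, 6+9) = Gamma(22, 15).
The posterior predictive for a window of length T is Negative Binomial with variance T·α'·(β'+T)/β'² = 7·22·22/225 = 3388/225.

3388/225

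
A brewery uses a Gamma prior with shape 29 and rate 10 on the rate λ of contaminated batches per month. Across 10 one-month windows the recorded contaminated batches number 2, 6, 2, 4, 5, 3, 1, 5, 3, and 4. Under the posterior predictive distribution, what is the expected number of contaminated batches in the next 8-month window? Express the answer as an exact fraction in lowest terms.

Total count: 2 + 6 + 2 + 4 + 5 + 3 + 1 + 5 + 3 + 4 = 35.
Total exposure: 10 months.
By Gamma–Poisson conjugacy, the posterior is Gamma(α + Σx, β + Σt) = Gamma(29 + 35, 10 + 10) = Gamma(64, 20).
Predictive mean over an 8-month window = T·E[λ|data] = 8·64/20 = 128/5.

128/5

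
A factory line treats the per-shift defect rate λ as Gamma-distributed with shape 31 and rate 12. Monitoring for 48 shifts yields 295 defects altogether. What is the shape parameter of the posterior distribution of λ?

326

Total count 295 over total exposure 48 shifts.
Posterior: α' = 31 + 295 = 326, β' = 12 + 48 = 60.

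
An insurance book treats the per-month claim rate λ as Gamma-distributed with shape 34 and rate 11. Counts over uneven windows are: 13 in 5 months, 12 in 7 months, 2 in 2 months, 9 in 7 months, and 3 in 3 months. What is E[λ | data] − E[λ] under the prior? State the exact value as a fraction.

-387/385

Total count: 13 + 12 + 2 + 9 + 3 = 39.
Total exposure: 5 + 7 + 2 + 7 + 3 = 24 months.
The Gamma prior is conjugate for the Poisson rate, so λ | data ~ Gamma(34+39, 11+24) = Gamma(73, 35).
Posterior mean = 73/35 = 73/35; prior mean = 34/11 = 34/11. Difference = 73/35 − 34/11 = -387/385.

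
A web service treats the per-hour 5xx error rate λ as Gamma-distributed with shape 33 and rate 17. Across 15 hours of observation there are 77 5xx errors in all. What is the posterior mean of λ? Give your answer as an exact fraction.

Total count 77 over total exposure 15 hours.
Conjugate update: add total count to the shape and total exposure to the rate, giving Gamma(110, 32).
Posterior mean = α'/β' = 110/32 = 55/16.

55/16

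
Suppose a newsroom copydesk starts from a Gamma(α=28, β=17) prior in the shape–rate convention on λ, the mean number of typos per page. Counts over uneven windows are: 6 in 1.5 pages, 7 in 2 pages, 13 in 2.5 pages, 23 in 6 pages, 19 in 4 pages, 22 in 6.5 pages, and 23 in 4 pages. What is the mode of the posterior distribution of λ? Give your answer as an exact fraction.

Total count: 6 + 7 + 13 + 23 + 19 + 22 + 23 = 113.
Total exposure: 1.5 + 2 + 2.5 + 6 + 4 + 6.5 + 4 = 26.5 pages.
By Gamma–Poisson conjugacy, the posterior is Gamma(α + Σx, β + Σt) = Gamma(28 + 113, 17 + 26.5) = Gamma(141, 87/2).
Posterior mode = (α'−1)/β' = 140/(87/2) = 280/87.

280/87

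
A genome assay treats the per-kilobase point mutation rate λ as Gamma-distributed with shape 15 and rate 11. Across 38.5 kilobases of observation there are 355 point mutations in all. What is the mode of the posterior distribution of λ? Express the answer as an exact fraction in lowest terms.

Total count 355 over total exposure 38.5 kilobases.
Gamma(α, β) with Poisson data over total exposure Σt gives posterior Gamma(α+Σx, β+Σt) = Gamma(370, 99/2).
Posterior mode = (α'−1)/β' = 369/(99/2) = 82/11.

82/11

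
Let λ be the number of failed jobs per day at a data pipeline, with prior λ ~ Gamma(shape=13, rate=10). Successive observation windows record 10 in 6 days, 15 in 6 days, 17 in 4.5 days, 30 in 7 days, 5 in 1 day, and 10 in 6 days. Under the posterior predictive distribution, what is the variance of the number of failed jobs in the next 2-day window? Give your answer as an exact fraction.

Total count: 10 + 15 + 17 + 30 + 5 + 10 = 87.
Total exposure: 6 + 6 + 4.5 + 7 + 1 + 6 = 30.5 days.
Gamma(α, β) with Poisson data over total exposure Σt gives posterior Gamma(α+Σx, β+Σt) = Gamma(100, 81/2).
The posterior predictive for a window of length T is Negative Binomial with variance T·α'·(β'+T)/β'² = 2·100·(85/2)/(6561/4) = 34000/6561.

34000/6561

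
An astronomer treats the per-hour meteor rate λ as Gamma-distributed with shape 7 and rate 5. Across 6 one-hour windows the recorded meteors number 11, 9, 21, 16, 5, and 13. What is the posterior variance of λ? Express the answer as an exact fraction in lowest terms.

Total count: 11 + 9 + 21 + 16 + 5 + 13 = 75.
Total exposure: 6 hours.
Conjugate update: add total count to the shape and total exposure to the rate, giving Gamma(82, 11).
Posterior variance = α'/β'² = 82/121.

82/121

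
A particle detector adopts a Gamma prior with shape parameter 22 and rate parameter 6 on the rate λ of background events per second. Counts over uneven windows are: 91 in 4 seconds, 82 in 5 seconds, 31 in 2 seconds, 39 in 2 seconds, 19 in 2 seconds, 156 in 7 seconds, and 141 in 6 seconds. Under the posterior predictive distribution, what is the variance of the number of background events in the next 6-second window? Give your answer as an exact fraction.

Total count: 91 + 82 + 31 + 39 + 19 + 156 + 141 = 559.
Total exposure: 4 + 5 + 2 + 2 + 2 + 7 + 6 = 28 seconds.
Conjugate update: add total count to the shape and total exposure to the rate, giving Gamma(581, 34).
The posterior predictive for a window of length T is Negative Binomial with variance T·α'·(β'+T)/β'² = 6·581·40/1156 = 34860/289.

34860/289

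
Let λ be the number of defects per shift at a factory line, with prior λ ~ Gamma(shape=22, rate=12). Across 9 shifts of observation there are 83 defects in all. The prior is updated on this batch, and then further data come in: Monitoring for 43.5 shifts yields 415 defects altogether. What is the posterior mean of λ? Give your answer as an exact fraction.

Total count 83 over total exposure 9 shifts.
After the first batch: Gamma(22 + 83, 12 + 9) = Gamma(105, 21).
Total count 415 over total exposure 43.5 shifts.
After the second batch: Gamma(105 + 415, 21 + 43.5) = Gamma(520, 129/2).
Posterior mean = α'/β' = 520/(129/2) = 1040/129.

1040/129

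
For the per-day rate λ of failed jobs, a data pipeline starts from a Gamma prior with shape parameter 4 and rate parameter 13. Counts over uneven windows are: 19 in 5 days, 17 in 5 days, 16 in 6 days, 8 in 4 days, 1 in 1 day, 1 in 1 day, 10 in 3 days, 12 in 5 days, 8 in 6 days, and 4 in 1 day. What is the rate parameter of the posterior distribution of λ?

Total count: 19 + 17 + 16 + 8 + 1 + 1 + 10 + 12 + 8 + 4 = 96.
Total exposure: 5 + 5 + 6 + 4 + 1 + 1 + 3 + 5 + 6 + 1 = 37 days.
By Gamma–Poisson conjugacy, the posterior is Gamma(α + Σx, β + Σt) = Gamma(4 + 96, 13 + 37) = Gamma(100, 50).

50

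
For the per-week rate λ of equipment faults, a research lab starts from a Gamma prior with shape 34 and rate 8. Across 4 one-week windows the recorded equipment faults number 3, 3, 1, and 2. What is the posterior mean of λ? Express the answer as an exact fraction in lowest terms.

43/12

Total count: 3 + 3 + 1 + 2 = 9.
Total exposure: 4 weeks.
Posterior: α' = 34 + 9 = 43, β' = 8 + 4 = 12.
Posterior mean = α'/β' = 43/12.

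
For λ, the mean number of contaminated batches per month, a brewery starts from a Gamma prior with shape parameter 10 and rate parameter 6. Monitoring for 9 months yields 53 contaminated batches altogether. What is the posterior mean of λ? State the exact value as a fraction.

Total count 53 over total exposure 9 months.
Gamma(α, β) with Poisson data over total exposure Σt gives posterior Gamma(α+Σx, β+Σt) = Gamma(63, 15).
Posterior mean = α'/β' = 63/15 = 21/5.

21/5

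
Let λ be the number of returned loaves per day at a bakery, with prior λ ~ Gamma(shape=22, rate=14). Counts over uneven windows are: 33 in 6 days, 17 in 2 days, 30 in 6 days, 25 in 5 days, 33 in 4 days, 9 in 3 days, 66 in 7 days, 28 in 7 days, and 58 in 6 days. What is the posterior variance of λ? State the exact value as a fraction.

107/1200

Total count: 33 + 17 + 30 + 25 + 33 + 9 + 66 + 28 + 58 = 299.
Total exposure: 6 + 2 + 6 + 5 + 4 + 3 + 7 + 7 + 6 = 46 days.
The Gamma prior is conjugate for the Poisson rate, so λ | data ~ Gamma(22+299, 14+46) = Gamma(321, 60).
Posterior variance = α'/β'² = 321/3600 = 107/1200.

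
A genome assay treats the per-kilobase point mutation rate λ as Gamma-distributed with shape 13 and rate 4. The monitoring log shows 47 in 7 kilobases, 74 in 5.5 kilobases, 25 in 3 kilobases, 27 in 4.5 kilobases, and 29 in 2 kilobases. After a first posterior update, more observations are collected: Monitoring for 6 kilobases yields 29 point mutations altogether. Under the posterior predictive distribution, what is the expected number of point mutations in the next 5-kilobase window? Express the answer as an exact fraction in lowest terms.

Total count: 47 + 74 + 25 + 27 + 29 = 202.
Total exposure: 7 + 5.5 + 3 + 4.5 + 2 = 22 kilobases.
After the first batch: Gamma(13 + 202, 4 + 22) = Gamma(215, 26).
Total count 29 over total exposure 6 kilobases.
After the second batch: Gamma(215 + 29, 26 + 6) = Gamma(244, 32).
Predictive mean over a 5-kilobase window = T·E[λ|data] = 5·244/32 = 305/8.

305/8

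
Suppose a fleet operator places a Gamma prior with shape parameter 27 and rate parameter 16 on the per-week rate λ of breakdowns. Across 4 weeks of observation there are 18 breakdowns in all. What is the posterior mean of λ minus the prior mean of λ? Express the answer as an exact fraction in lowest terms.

9/16

Total count 18 over total exposure 4 weeks.
Posterior: α' = 27 + 18 = 45, β' = 16 + 4 = 20.
Posterior mean = 45/20 = 9/4; prior mean = 27/16 = 27/16. Difference = 9/4 − 27/16 = 9/16.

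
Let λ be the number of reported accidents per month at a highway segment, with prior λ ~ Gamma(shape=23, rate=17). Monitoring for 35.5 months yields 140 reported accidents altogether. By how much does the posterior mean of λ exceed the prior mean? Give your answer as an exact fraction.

3127/1785

Total count 140 over total exposure 35.5 months.
Gamma(α, β) with Poisson data over total exposure Σt gives posterior Gamma(α+Σx, β+Σt) = Gamma(163, 105/2).
Posterior mean = 163/(105/2) = 326/105; prior mean = 23/17 = 23/17. Difference = 326/105 − 23/17 = 3127/1785.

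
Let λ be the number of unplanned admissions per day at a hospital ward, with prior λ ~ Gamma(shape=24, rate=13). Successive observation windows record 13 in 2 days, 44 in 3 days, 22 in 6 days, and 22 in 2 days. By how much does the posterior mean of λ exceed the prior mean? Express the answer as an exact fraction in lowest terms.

77/26

Total count: 13 + 44 + 22 + 22 = 101.
Total exposure: 2 + 3 + 6 + 2 = 13 days.
Gamma(α, β) with Poisson data over total exposure Σt gives posterior Gamma(α+Σx, β+Σt) = Gamma(125, 26).
Posterior mean = 125/26 = 125/26; prior mean = 24/13 = 24/13. Difference = 125/26 − 24/13 = 77/26.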